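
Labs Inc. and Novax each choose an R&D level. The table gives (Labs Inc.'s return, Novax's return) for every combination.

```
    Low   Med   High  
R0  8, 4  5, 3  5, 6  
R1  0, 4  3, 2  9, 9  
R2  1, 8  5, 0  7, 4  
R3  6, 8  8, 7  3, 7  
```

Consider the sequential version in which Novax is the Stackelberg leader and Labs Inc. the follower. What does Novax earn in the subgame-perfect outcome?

9

Labs Inc. best-responds to each possible Novax move:
- Low: BR = R0, leader payoff 4.
- Med: BR = R3, leader payoff 7.
- High: BR = R1, leader payoff 9.
Novax's induced payoffs are 4, 7, 9, so Novax commits to High. Subgame-perfect outcome: (R1, High) with payoffs (9, 9).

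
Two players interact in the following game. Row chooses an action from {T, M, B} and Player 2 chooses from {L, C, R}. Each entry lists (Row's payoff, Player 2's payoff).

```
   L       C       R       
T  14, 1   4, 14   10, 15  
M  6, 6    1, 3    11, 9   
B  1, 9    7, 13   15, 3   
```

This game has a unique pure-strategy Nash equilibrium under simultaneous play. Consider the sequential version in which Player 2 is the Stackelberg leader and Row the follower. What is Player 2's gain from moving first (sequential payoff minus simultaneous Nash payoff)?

0

Backward induction with Player 2 moving first.
- L: BR = T, leader payoff 1.
- C: BR = B, leader payoff 13.
- R: BR = B, leader payoff 3.
Among 1, 13, 3, the best is 13 at C. Subgame-perfect outcome: (B, C) with payoffs (7, 13).
Now find the simultaneous Nash equilibrium.
Row's best replies: L→T; C→B; R→B.
Player 2's best replies: T→R; M→R; B→C.
Only (B, C) has each player best-responding; Nash payoffs (7, 13).
Player 2's commitment gain: 13 − 13 = 0.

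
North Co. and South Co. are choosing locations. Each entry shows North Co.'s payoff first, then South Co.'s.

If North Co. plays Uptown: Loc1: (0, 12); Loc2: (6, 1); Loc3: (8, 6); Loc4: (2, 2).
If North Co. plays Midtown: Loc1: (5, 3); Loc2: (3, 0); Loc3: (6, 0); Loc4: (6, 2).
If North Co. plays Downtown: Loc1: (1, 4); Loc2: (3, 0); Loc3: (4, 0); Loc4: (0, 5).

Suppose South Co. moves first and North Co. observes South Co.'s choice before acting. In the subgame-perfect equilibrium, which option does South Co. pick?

Loc3

Work backward from North Co.'s decision.
- Loc1 → North Co. plays Midtown (best of 0, 5, 1); South Co. gets 3.
- Loc2 → North Co. plays Uptown (best of 6, 3, 3); South Co. gets 1.
- Loc3 → North Co. plays Uptown (best of 8, 6, 4); South Co. gets 6.
- Loc4 → North Co. plays Midtown (best of 2, 6, 0); South Co. gets 2.
Among 3, 1, 6, 2, the best is 6 at Loc3. Subgame-perfect outcome: (Uptown, Loc3) with payoffs (8, 6).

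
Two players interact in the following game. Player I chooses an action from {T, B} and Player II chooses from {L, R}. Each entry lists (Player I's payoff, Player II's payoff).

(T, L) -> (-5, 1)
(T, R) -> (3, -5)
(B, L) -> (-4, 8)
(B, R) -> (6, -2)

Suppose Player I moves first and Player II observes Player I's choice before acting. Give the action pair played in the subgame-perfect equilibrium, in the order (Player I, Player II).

Solve by backward induction (Player I leads).
- T → Player II plays L (best of 1, -5); Player I gets -5.
- B → Player II plays L (best of 8, -2); Player I gets -4.
Player I's induced payoffs are -5, -4, so Player I commits to B. Subgame-perfect outcome: (B, L) with payoffs (-4, 8).

(B, L)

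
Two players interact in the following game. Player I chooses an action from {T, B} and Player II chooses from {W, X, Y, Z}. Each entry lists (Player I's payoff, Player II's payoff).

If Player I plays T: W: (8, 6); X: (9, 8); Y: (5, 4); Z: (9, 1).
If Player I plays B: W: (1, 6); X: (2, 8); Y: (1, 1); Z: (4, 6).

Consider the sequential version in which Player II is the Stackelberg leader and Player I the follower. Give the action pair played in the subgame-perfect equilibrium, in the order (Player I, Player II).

(T, X)

Work backward from Player I's decision.
- W: BR = T, leader payoff 6.
- X: BR = T, leader payoff 8.
- Y: BR = T, leader payoff 4.
- Z: BR = T, leader payoff 1.
Maximizing over 6, 8, 4, 1, Player II chooses X. Subgame-perfect outcome: (T, X) with payoffs (9, 8).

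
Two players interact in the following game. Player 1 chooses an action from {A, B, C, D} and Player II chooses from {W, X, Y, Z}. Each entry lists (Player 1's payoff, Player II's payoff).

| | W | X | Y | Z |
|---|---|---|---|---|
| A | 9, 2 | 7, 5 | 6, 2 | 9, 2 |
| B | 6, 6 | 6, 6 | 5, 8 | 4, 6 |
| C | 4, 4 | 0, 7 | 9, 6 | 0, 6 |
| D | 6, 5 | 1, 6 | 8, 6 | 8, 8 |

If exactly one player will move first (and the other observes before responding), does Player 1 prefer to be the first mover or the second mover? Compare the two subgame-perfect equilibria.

second

If Player 1 leads: Player II's best replies are A→X, B→Y, C→X, D→Z; Player 1's induced payoffs 7, 5, 0, 8; outcome (D, Z), payoffs (8, 8).
If Player II leads: Player 1's best replies are W→A, X→A, Y→C, Z→A; Player II's induced payoffs 2, 5, 6, 2; outcome (C, Y), payoffs (9, 6).
Player 1 gets 8 moving first and 9 moving second, so Player 1 prefers to move second.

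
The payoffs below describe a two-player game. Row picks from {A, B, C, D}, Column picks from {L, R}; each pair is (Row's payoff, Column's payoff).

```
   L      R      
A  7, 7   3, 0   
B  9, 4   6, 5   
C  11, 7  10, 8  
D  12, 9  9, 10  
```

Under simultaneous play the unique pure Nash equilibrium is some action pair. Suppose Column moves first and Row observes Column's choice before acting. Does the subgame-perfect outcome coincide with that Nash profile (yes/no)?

Row best-responds to each possible Column move:
- L → Row plays D (best of 7, 9, 11, 12); Column gets 9.
- R → Row plays C (best of 3, 6, 10, 9); Column gets 8.
Maximizing over 9, 8, Column chooses L. Subgame-perfect outcome: (D, L) with payoffs (12, 9).
Under simultaneous play:
Row's best replies: L→D; R→C.
Column's best replies: A→L; B→R; C→R; D→R.
The unique mutual best reply is (C, R), giving (10, 8).
Sequential outcome (D, L) differs from the Nash profile (C, R).

no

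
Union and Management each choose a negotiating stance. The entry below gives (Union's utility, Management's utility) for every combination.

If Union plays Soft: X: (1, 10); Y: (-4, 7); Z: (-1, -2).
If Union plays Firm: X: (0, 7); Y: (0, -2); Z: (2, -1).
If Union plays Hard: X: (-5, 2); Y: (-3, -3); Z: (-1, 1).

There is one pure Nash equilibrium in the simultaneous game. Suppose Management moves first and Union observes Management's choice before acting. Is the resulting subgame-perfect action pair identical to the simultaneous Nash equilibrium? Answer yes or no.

yes

Solve by backward induction (Management leads).
- X → Union plays Soft (best of 1, 0, -5); Management gets 10.
- Y → Union plays Firm (best of -4, 0, -3); Management gets -2.
- Z → Union plays Firm (best of -1, 2, -1); Management gets -1.
Maximizing over 10, -2, -1, Management chooses X. Subgame-perfect outcome: (Soft, X) with payoffs (1, 10).
Under simultaneous play:
Union's best replies: X→Soft; Y→Firm; Z→Firm.
Management's best replies: Soft→X; Firm→X; Hard→X.
Only (Soft, X) has each player best-responding; Nash payoffs (1, 10).
Sequential outcome (Soft, X) coincides with the Nash profile (Soft, X).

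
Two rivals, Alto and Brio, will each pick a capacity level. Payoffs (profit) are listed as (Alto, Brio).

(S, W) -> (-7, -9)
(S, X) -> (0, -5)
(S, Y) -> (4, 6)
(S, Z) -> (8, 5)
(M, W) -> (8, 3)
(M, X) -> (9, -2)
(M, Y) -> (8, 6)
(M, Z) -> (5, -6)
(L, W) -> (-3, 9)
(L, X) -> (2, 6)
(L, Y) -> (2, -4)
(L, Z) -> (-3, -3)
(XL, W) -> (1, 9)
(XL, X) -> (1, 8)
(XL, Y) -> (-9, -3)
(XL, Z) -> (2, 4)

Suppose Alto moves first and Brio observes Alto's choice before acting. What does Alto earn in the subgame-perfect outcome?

8

Backward induction with Alto moving first.
- S → Brio plays Y (best of -9, -5, 6, 5); Alto gets 4.
- M → Brio plays Y (best of 3, -2, 6, -6); Alto gets 8.
- L → Brio plays W (best of 9, 6, -4, -3); Alto gets -3.
- XL → Brio plays W (best of 9, 8, -3, 4); Alto gets 1.
Among 4, 8, -3, 1, the best is 8 at M. Subgame-perfect outcome: (M, Y) with payoffs (8, 6).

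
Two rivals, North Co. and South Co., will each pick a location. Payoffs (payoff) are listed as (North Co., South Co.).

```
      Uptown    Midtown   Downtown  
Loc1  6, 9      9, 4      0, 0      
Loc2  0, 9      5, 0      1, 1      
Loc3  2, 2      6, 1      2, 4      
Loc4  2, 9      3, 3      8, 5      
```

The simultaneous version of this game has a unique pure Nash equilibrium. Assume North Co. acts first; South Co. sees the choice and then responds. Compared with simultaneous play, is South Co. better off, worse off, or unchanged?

unchanged

Backward induction with North Co. moving first.
- Loc1 → South Co. plays Uptown (best of 9, 4, 0); North Co. gets 6.
- Loc2 → South Co. plays Uptown (best of 9, 0, 1); North Co. gets 0.
- Loc3 → South Co. plays Downtown (best of 2, 1, 4); North Co. gets 2.
- Loc4 → South Co. plays Uptown (best of 9, 3, 5); North Co. gets 2.
Among 6, 0, 2, 2, the best is 6 at Loc1. Subgame-perfect outcome: (Loc1, Uptown) with payoffs (6, 9).
Under simultaneous play:
North Co.'s best replies: Uptown→Loc1; Midtown→Loc1; Downtown→Loc4.
South Co.'s best replies: Loc1→Uptown; Loc2→Uptown; Loc3→Downtown; Loc4→Uptown.
The unique mutual best reply is (Loc1, Uptown), giving (6, 9).
South Co. earns 9 sequentially versus 9 at the Nash outcome: unchanged.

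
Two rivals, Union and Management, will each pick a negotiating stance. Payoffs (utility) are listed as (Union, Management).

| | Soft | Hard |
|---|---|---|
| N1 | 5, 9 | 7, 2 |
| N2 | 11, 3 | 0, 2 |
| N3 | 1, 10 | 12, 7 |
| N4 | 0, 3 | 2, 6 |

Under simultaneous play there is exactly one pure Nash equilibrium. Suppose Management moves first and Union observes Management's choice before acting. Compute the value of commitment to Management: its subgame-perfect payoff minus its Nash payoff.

4

Backward induction with Management moving first.
- Soft: Union compares 5, 11, 1, 0 and picks N2; Management would get 3.
- Hard: Union compares 7, 0, 12, 2 and picks N3; Management would get 7.
Maximizing over 3, 7, Management chooses Hard. Subgame-perfect outcome: (N3, Hard) with payoffs (12, 7).
Under simultaneous play:
Union's best replies: Soft→N2; Hard→N3.
Management's best replies: N1→Soft; N2→Soft; N3→Soft; N4→Hard.
The unique mutual best reply is (N2, Soft), giving (11, 3).
Management's commitment gain: 7 − 3 = 4.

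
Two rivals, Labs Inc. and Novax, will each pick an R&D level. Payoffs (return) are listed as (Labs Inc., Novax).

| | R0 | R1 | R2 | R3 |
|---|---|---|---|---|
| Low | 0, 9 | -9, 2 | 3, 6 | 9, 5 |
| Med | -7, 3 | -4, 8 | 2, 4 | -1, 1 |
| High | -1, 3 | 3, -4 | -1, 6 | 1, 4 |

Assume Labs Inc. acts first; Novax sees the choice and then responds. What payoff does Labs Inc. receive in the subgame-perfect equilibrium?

0

Novax best-responds to each possible Labs Inc. move:
- Low → Novax plays R0 (best of 9, 2, 6, 5); Labs Inc. gets 0.
- Med → Novax plays R1 (best of 3, 8, 4, 1); Labs Inc. gets -4.
- High → Novax plays R2 (best of 3, -4, 6, 4); Labs Inc. gets -1.
Among 0, -4, -1, the best is 0 at Low. Subgame-perfect outcome: (Low, R0) with payoffs (0, 9).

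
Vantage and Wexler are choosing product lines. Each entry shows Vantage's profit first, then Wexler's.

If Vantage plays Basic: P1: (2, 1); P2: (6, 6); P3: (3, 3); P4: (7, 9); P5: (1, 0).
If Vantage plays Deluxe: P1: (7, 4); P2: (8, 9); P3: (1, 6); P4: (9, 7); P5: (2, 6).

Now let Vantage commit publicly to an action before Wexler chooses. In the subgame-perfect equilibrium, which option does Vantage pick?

Backward induction with Vantage moving first.
- Basic: Wexler compares 1, 6, 3, 9, 0 and picks P4; Vantage would get 7.
- Deluxe: Wexler compares 4, 9, 6, 7, 6 and picks P2; Vantage would get 8.
Vantage's induced payoffs are 7, 8, so Vantage commits to Deluxe. Subgame-perfect outcome: (Deluxe, P2) with payoffs (8, 9).

Deluxe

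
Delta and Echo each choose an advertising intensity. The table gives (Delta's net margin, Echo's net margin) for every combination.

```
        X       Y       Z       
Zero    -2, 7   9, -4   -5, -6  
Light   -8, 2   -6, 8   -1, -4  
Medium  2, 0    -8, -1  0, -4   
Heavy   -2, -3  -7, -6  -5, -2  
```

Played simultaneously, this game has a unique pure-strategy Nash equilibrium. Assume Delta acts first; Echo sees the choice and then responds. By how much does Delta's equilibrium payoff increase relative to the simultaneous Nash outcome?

0

Work backward from Echo's decision.
- Zero: Echo compares 7, -4, -6 and picks X; Delta would get -2.
- Light: Echo compares 2, 8, -4 and picks Y; Delta would get -6.
- Medium: Echo compares 0, -1, -4 and picks X; Delta would get 2.
- Heavy: Echo compares -3, -6, -2 and picks Z; Delta would get -5.
Delta's induced payoffs are -2, -6, 2, -5, so Delta commits to Medium. Subgame-perfect outcome: (Medium, X) with payoffs (2, 0).
For the simultaneous game, intersect best replies.
Delta's best replies: X→Medium; Y→Zero; Z→Medium.
Echo's best replies: Zero→X; Light→Y; Medium→X; Heavy→Z.
The unique mutual best reply is (Medium, X), giving (2, 0).
Delta's commitment gain: 2 − 2 = 0.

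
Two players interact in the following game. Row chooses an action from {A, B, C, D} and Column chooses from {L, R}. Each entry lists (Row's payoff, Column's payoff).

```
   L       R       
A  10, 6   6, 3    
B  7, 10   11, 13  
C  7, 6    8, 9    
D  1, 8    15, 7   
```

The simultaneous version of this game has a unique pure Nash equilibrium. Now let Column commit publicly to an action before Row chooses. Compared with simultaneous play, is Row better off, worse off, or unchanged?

Backward induction with Column moving first.
- L → Row plays A (best of 10, 7, 7, 1); Column gets 6.
- R → Row plays D (best of 6, 11, 8, 15); Column gets 7.
Column's induced payoffs are 6, 7, so Column commits to R. Subgame-perfect outcome: (D, R) with payoffs (15, 7).
Now find the simultaneous Nash equilibrium.
Row's best replies: L→A; R→D.
Column's best replies: A→L; B→R; C→R; D→L.
Only (A, L) has each player best-responding; Nash payoffs (10, 6).
Row earns 15 sequentially versus 10 at the Nash outcome: better off.

better off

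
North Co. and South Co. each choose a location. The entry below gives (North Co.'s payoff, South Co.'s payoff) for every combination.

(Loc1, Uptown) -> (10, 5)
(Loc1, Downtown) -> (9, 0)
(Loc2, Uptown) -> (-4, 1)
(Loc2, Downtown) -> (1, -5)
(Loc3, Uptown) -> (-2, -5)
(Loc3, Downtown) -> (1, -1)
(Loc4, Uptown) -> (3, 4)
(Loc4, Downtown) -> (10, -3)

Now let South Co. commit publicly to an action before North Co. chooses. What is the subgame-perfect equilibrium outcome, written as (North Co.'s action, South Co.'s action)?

Work backward from North Co.'s decision.
- Uptown: North Co. compares 10, -4, -2, 3 and picks Loc1; South Co. would get 5.
- Downtown: North Co. compares 9, 1, 1, 10 and picks Loc4; South Co. would get -3.
Among 5, -3, the best is 5 at Uptown. Subgame-perfect outcome: (Loc1, Uptown) with payoffs (10, 5).

(Loc1, Uptown)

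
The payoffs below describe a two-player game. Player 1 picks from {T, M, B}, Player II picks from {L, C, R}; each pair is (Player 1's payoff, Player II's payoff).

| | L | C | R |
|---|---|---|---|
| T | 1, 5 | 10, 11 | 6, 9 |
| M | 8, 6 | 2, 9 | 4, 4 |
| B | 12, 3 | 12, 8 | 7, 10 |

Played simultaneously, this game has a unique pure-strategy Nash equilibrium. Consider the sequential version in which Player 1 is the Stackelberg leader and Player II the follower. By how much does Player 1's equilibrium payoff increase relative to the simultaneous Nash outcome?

3

Work backward from Player II's decision.
- T: Player II compares 5, 11, 9 and picks C; Player 1 would get 10.
- M: Player II compares 6, 9, 4 and picks C; Player 1 would get 2.
- B: Player II compares 3, 8, 10 and picks R; Player 1 would get 7.
Maximizing over 10, 2, 7, Player 1 chooses T. Subgame-perfect outcome: (T, C) with payoffs (10, 11).
Under simultaneous play:
Player 1's best replies: L→B; C→B; R→B.
Player II's best replies: T→C; M→C; B→R.
The unique mutual best reply is (B, R), giving (7, 10).
Player 1's commitment gain: 10 − 7 = 3.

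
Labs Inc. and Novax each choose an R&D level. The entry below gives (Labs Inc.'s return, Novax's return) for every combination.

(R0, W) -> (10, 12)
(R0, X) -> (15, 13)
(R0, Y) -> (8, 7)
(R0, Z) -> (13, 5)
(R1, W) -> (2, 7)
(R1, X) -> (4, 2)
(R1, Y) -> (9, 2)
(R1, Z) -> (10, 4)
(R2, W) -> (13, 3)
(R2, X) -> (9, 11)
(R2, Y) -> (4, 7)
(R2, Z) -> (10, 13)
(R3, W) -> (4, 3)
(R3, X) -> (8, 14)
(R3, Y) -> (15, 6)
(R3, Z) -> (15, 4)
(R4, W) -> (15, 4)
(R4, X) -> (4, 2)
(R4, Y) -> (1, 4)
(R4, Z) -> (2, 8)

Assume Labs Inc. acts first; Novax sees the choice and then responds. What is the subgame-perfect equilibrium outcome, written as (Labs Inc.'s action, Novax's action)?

Solve by backward induction (Labs Inc. leads).
- R0 → Novax plays X (best of 12, 13, 7, 5); Labs Inc. gets 15.
- R1 → Novax plays W (best of 7, 2, 2, 4); Labs Inc. gets 2.
- R2 → Novax plays Z (best of 3, 11, 7, 13); Labs Inc. gets 10.
- R3 → Novax plays X (best of 3, 14, 6, 4); Labs Inc. gets 8.
- R4 → Novax plays Z (best of 4, 2, 4, 8); Labs Inc. gets 2.
Maximizing over 15, 2, 10, 8, 2, Labs Inc. chooses R0. Subgame-perfect outcome: (R0, X) with payoffs (15, 13).

(R0, X)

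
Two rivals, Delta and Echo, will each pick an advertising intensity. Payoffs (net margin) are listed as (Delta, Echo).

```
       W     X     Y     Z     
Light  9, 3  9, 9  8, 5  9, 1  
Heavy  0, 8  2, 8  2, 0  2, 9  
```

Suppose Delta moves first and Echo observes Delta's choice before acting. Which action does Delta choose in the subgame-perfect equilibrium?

Work backward from Echo's decision.
- Light: Echo compares 3, 9, 5, 1 and picks X; Delta would get 9.
- Heavy: Echo compares 8, 8, 0, 9 and picks Z; Delta would get 2.
Maximizing over 9, 2, Delta chooses Light. Subgame-perfect outcome: (Light, X) with payoffs (9, 9).

Light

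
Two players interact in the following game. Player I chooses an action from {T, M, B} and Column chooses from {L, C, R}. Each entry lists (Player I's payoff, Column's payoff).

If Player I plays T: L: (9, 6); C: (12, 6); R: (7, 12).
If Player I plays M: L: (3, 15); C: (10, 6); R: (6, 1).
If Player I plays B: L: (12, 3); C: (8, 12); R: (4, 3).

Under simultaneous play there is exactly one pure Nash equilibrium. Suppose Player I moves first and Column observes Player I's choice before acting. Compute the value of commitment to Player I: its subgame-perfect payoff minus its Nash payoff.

Solve by backward induction (Player I leads).
- T: BR = R, leader payoff 7.
- M: BR = L, leader payoff 3.
- B: BR = C, leader payoff 8.
Maximizing over 7, 3, 8, Player I chooses B. Subgame-perfect outcome: (B, C) with payoffs (8, 12).
Now find the simultaneous Nash equilibrium.
Player I's best replies: L→B; C→T; R→T.
Column's best replies: T→R; M→L; B→C.
The unique mutual best reply is (T, R), giving (7, 12).
Player I's commitment gain: 8 − 7 = 1.

1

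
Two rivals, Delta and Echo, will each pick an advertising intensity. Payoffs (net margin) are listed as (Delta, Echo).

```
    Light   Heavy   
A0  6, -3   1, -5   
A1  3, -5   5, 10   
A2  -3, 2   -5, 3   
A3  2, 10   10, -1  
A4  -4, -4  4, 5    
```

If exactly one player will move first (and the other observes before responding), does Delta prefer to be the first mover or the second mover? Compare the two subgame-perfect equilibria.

If Delta leads: Echo's best replies are A0→Light, A1→Heavy, A2→Heavy, A3→Light, A4→Heavy; Delta's induced payoffs 6, 5, -5, 2, 4; outcome (A0, Light), payoffs (6, -3).
If Echo leads: Delta's best replies are Light→A0, Heavy→A3; Echo's induced payoffs -3, -1; outcome (A3, Heavy), payoffs (10, -1).
Delta gets 6 moving first and 10 moving second, so Delta prefers to move second.

second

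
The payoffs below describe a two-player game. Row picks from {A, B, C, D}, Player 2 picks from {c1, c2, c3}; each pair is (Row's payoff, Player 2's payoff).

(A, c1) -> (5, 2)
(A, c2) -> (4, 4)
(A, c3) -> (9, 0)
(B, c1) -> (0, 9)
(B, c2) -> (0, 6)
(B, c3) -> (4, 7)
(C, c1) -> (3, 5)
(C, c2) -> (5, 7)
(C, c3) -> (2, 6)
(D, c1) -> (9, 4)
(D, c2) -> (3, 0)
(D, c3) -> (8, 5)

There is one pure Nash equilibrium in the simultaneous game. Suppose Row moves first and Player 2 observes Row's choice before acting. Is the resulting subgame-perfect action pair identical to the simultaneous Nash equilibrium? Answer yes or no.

Backward induction with Row moving first.
- A: Player 2 compares 2, 4, 0 and picks c2; Row would get 4.
- B: Player 2 compares 9, 6, 7 and picks c1; Row would get 0.
- C: Player 2 compares 5, 7, 6 and picks c2; Row would get 5.
- D: Player 2 compares 4, 0, 5 and picks c3; Row would get 8.
Among 4, 0, 5, 8, the best is 8 at D. Subgame-perfect outcome: (D, c3) with payoffs (8, 5).
Now find the simultaneous Nash equilibrium.
Row's best replies: c1→D; c2→C; c3→A.
Player 2's best replies: A→c2; B→c1; C→c2; D→c3.
Only (C, c2) has each player best-responding; Nash payoffs (5, 7).
Sequential outcome (D, c3) differs from the Nash profile (C, c2).

no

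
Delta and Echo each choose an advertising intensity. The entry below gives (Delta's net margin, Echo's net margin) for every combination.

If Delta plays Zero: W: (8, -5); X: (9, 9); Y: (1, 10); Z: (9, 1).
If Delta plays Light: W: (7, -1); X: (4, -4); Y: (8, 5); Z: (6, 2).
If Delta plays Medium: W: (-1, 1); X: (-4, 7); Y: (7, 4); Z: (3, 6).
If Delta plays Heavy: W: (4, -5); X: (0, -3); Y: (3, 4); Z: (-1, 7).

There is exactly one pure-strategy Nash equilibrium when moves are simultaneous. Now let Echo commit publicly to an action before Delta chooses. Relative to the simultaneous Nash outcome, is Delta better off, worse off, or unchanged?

better off

Solve by backward induction (Echo leads).
- W: BR = Zero, leader payoff -5.
- X: BR = Zero, leader payoff 9.
- Y: BR = Light, leader payoff 5.
- Z: BR = Zero, leader payoff 1.
Echo's induced payoffs are -5, 9, 5, 1, so Echo commits to X. Subgame-perfect outcome: (Zero, X) with payoffs (9, 9).
Under simultaneous play:
Delta's best replies: W→Zero; X→Zero; Y→Light; Z→Zero.
Echo's best replies: Zero→Y; Light→Y; Medium→X; Heavy→Z.
Only (Light, Y) has each player best-responding; Nash payoffs (8, 5).
Delta earns 9 sequentially versus 8 at the Nash outcome: better off.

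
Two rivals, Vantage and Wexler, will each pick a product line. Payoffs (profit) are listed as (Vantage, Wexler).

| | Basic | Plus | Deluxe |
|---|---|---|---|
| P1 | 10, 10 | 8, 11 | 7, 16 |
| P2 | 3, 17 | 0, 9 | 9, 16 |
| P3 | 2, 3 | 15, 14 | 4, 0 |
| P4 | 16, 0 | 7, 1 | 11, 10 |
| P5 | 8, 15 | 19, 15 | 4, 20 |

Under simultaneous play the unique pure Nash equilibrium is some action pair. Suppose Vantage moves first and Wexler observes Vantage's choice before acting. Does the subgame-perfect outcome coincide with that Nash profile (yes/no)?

Wexler best-responds to each possible Vantage move:
- P1: Wexler compares 10, 11, 16 and picks Deluxe; Vantage would get 7.
- P2: Wexler compares 17, 9, 16 and picks Basic; Vantage would get 3.
- P3: Wexler compares 3, 14, 0 and picks Plus; Vantage would get 15.
- P4: Wexler compares 0, 1, 10 and picks Deluxe; Vantage would get 11.
- P5: Wexler compares 15, 15, 20 and picks Deluxe; Vantage would get 4.
Maximizing over 7, 3, 15, 11, 4, Vantage chooses P3. Subgame-perfect outcome: (P3, Plus) with payoffs (15, 14).
For the simultaneous game, intersect best replies.
Vantage's best replies: Basic→P4; Plus→P5; Deluxe→P4.
Wexler's best replies: P1→Deluxe; P2→Basic; P3→Plus; P4→Deluxe; P5→Deluxe.
The unique mutual best reply is (P4, Deluxe), giving (11, 10).
Sequential outcome (P3, Plus) differs from the Nash profile (P4, Deluxe).

no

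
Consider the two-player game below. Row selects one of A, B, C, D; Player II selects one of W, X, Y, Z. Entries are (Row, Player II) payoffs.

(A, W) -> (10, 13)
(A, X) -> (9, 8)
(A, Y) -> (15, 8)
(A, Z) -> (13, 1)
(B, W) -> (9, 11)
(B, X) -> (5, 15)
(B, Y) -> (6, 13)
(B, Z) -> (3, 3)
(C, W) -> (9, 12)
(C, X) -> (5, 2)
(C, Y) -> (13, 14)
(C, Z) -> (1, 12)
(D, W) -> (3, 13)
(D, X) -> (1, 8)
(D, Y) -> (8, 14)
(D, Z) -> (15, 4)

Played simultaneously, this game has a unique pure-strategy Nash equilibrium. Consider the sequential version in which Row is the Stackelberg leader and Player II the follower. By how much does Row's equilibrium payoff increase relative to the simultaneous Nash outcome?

Work backward from Player II's decision.
- A: Player II compares 13, 8, 8, 1 and picks W; Row would get 10.
- B: Player II compares 11, 15, 13, 3 and picks X; Row would get 5.
- C: Player II compares 12, 2, 14, 12 and picks Y; Row would get 13.
- D: Player II compares 13, 8, 14, 4 and picks Y; Row would get 8.
Maximizing over 10, 5, 13, 8, Row chooses C. Subgame-perfect outcome: (C, Y) with payoffs (13, 14).
Now find the simultaneous Nash equilibrium.
Row's best replies: W→A; X→A; Y→A; Z→D.
Player II's best replies: A→W; B→X; C→Y; D→Y.
Only (A, W) has each player best-responding; Nash payoffs (10, 13).
Row's commitment gain: 13 − 10 = 3.

3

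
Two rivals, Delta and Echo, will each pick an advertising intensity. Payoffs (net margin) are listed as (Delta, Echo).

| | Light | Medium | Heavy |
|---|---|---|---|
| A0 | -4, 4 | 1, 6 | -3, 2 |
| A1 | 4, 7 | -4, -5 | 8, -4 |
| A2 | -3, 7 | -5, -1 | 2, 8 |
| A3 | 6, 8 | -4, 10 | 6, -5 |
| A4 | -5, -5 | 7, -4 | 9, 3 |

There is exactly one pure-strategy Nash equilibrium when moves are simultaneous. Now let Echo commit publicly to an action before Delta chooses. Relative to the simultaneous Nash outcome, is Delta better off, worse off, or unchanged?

Solve by backward induction (Echo leads).
- Light: Delta compares -4, 4, -3, 6, -5 and picks A3; Echo would get 8.
- Medium: Delta compares 1, -4, -5, -4, 7 and picks A4; Echo would get -4.
- Heavy: Delta compares -3, 8, 2, 6, 9 and picks A4; Echo would get 3.
Echo's induced payoffs are 8, -4, 3, so Echo commits to Light. Subgame-perfect outcome: (A3, Light) with payoffs (6, 8).
For the simultaneous game, intersect best replies.
Delta's best replies: Light→A3; Medium→A4; Heavy→A4.
Echo's best replies: A0→Medium; A1→Light; A2→Heavy; A3→Medium; A4→Heavy.
The unique mutual best reply is (A4, Heavy), giving (9, 3).
Delta earns 6 sequentially versus 9 at the Nash outcome: worse off.

worse off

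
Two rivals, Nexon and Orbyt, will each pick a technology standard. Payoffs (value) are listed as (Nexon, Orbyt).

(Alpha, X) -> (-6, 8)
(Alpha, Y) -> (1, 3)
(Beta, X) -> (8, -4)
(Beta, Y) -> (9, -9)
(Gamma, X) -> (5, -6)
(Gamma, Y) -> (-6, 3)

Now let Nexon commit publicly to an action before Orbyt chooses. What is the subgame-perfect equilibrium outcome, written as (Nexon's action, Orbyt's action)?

(Beta, X)

Solve by backward induction (Nexon leads).
- Alpha: BR = X, leader payoff -6.
- Beta: BR = X, leader payoff 8.
- Gamma: BR = Y, leader payoff -6.
Among -6, 8, -6, the best is 8 at Beta. Subgame-perfect outcome: (Beta, X) with payoffs (8, -4).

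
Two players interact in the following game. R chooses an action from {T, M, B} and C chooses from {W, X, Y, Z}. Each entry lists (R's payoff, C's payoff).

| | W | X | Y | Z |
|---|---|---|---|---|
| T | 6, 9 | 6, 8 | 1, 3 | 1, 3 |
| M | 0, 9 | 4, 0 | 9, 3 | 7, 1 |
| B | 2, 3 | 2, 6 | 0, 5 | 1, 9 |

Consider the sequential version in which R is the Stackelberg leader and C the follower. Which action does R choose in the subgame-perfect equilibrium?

T

C best-responds to each possible R move:
- T: C compares 9, 8, 3, 3 and picks W; R would get 6.
- M: C compares 9, 0, 3, 1 and picks W; R would get 0.
- B: C compares 3, 6, 5, 9 and picks Z; R would get 1.
Among 6, 0, 1, the best is 6 at T. Subgame-perfect outcome: (T, W) with payoffs (6, 9).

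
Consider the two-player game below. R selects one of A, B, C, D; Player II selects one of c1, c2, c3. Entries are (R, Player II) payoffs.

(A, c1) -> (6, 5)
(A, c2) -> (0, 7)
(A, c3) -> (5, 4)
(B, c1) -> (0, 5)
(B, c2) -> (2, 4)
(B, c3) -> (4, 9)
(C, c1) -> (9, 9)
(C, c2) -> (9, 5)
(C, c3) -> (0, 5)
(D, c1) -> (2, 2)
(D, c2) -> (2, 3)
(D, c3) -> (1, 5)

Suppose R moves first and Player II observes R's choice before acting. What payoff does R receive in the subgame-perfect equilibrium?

Player II best-responds to each possible R move:
- A: BR = c2, leader payoff 0.
- B: BR = c3, leader payoff 4.
- C: BR = c1, leader payoff 9.
- D: BR = c3, leader payoff 1.
R's induced payoffs are 0, 4, 9, 1, so R commits to C. Subgame-perfect outcome: (C, c1) with payoffs (9, 9).

9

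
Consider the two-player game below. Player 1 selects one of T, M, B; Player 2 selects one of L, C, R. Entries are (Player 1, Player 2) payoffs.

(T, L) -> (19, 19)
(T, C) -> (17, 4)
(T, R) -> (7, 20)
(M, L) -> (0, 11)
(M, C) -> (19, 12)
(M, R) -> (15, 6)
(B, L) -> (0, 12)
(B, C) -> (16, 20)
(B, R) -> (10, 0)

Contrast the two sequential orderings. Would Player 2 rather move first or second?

If Player 1 leads: Player 2's best replies are T→R, M→C, B→C; Player 1's induced payoffs 7, 19, 16; outcome (M, C), payoffs (19, 12).
If Player 2 leads: Player 1's best replies are L→T, C→M, R→M; Player 2's induced payoffs 19, 12, 6; outcome (T, L), payoffs (19, 19).
Player 2 gets 19 moving first and 12 moving second, so Player 2 prefers to move first.

first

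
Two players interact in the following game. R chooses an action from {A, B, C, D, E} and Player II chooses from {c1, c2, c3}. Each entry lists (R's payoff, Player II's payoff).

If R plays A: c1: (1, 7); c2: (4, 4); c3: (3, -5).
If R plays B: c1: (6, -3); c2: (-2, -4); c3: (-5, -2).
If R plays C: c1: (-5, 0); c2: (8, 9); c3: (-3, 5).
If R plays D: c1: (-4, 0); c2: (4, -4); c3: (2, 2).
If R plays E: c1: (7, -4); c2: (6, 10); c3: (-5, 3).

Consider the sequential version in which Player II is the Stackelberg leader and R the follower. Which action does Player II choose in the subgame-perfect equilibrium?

Backward induction with Player II moving first.
- c1: R compares 1, 6, -5, -4, 7 and picks E; Player II would get -4.
- c2: R compares 4, -2, 8, 4, 6 and picks C; Player II would get 9.
- c3: R compares 3, -5, -3, 2, -5 and picks A; Player II would get -5.
Maximizing over -4, 9, -5, Player II chooses c2. Subgame-perfect outcome: (C, c2) with payoffs (8, 9).

c2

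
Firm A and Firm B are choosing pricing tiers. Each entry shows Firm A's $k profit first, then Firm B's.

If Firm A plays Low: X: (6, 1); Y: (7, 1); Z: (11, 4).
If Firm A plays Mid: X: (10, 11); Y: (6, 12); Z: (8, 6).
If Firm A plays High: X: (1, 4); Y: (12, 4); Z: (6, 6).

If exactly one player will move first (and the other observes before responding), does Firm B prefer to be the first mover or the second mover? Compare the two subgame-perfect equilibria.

If Firm A leads: Firm B's best replies are Low→Z, Mid→Y, High→Z; Firm A's induced payoffs 11, 6, 6; outcome (Low, Z), payoffs (11, 4).
If Firm B leads: Firm A's best replies are X→Mid, Y→High, Z→Low; Firm B's induced payoffs 11, 4, 4; outcome (Mid, X), payoffs (10, 11).
Firm B gets 11 moving first and 4 moving second, so Firm B prefers to move first.

first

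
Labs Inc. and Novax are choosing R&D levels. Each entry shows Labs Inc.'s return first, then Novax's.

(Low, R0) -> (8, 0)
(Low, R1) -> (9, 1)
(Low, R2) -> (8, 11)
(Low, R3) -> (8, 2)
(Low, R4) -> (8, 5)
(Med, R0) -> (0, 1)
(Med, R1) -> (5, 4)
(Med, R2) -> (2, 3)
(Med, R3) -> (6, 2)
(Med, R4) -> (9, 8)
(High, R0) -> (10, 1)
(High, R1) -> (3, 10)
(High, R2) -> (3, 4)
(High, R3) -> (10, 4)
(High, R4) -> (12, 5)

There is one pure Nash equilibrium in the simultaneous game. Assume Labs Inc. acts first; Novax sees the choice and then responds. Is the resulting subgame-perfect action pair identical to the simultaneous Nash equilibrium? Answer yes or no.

Solve by backward induction (Labs Inc. leads).
- Low: BR = R2, leader payoff 8.
- Med: BR = R4, leader payoff 9.
- High: BR = R1, leader payoff 3.
Maximizing over 8, 9, 3, Labs Inc. chooses Med. Subgame-perfect outcome: (Med, R4) with payoffs (9, 8).
For the simultaneous game, intersect best replies.
Labs Inc.'s best replies: R0→High; R1→Low; R2→Low; R3→High; R4→High.
Novax's best replies: Low→R2; Med→R4; High→R1.
The unique mutual best reply is (Low, R2), giving (8, 11).
Sequential outcome (Med, R4) differs from the Nash profile (Low, R2).

no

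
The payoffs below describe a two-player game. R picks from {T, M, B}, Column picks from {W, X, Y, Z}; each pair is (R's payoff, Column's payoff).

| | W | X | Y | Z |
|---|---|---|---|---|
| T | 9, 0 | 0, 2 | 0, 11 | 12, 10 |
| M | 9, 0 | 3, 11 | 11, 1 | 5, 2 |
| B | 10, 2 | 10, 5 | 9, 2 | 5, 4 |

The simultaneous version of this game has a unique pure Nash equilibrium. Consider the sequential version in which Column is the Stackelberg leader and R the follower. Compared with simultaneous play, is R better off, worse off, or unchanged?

better off

R best-responds to each possible Column move:
- W: BR = B, leader payoff 2.
- X: BR = B, leader payoff 5.
- Y: BR = M, leader payoff 1.
- Z: BR = T, leader payoff 10.
Among 2, 5, 1, 10, the best is 10 at Z. Subgame-perfect outcome: (T, Z) with payoffs (12, 10).
Under simultaneous play:
R's best replies: W→B; X→B; Y→M; Z→T.
Column's best replies: T→Y; M→X; B→X.
The unique mutual best reply is (B, X), giving (10, 5).
R earns 12 sequentially versus 10 at the Nash outcome: better off.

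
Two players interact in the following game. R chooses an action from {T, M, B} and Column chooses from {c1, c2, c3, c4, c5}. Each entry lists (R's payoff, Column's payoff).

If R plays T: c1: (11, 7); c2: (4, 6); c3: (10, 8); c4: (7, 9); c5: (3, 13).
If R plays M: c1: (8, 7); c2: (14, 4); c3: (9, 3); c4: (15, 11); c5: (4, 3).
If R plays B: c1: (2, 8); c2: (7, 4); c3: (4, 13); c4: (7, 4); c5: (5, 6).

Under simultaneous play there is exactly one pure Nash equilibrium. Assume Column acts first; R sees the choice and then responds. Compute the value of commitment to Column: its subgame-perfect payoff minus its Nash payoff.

Work backward from R's decision.
- c1: BR = T, leader payoff 7.
- c2: BR = M, leader payoff 4.
- c3: BR = T, leader payoff 8.
- c4: BR = M, leader payoff 11.
- c5: BR = B, leader payoff 6.
Among 7, 4, 8, 11, 6, the best is 11 at c4. Subgame-perfect outcome: (M, c4) with payoffs (15, 11).
For the simultaneous game, intersect best replies.
R's best replies: c1→T; c2→M; c3→T; c4→M; c5→B.
Column's best replies: T→c5; M→c4; B→c3.
The unique mutual best reply is (M, c4), giving (15, 11).
Column's commitment gain: 11 − 11 = 0.

0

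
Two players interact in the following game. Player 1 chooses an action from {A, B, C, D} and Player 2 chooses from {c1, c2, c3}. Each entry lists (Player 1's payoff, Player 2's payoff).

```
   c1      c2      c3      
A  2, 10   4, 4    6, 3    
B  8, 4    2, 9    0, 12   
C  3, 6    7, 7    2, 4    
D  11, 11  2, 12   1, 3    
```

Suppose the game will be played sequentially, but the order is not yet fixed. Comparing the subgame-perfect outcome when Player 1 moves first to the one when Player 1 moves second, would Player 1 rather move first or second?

second

If Player 1 leads: Player 2's best replies are A→c1, B→c3, C→c2, D→c2; Player 1's induced payoffs 2, 0, 7, 2; outcome (C, c2), payoffs (7, 7).
If Player 2 leads: Player 1's best replies are c1→D, c2→C, c3→A; Player 2's induced payoffs 11, 7, 3; outcome (D, c1), payoffs (11, 11).
Player 1 gets 7 moving first and 11 moving second, so Player 1 prefers to move second.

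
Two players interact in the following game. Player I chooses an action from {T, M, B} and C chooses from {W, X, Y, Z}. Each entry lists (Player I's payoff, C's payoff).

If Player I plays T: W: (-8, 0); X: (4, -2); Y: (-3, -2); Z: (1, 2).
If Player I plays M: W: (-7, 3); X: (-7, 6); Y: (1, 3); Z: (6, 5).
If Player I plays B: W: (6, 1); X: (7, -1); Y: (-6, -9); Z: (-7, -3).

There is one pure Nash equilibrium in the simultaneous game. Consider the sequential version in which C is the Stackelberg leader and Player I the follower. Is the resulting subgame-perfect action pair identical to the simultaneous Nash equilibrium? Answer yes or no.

no

Work backward from Player I's decision.
- W: Player I compares -8, -7, 6 and picks B; C would get 1.
- X: Player I compares 4, -7, 7 and picks B; C would get -1.
- Y: Player I compares -3, 1, -6 and picks M; C would get 3.
- Z: Player I compares 1, 6, -7 and picks M; C would get 5.
C's induced payoffs are 1, -1, 3, 5, so C commits to Z. Subgame-perfect outcome: (M, Z) with payoffs (6, 5).
Under simultaneous play:
Player I's best replies: W→B; X→B; Y→M; Z→M.
C's best replies: T→Z; M→X; B→W.
Only (B, W) has each player best-responding; Nash payoffs (6, 1).
Sequential outcome (M, Z) differs from the Nash profile (B, W).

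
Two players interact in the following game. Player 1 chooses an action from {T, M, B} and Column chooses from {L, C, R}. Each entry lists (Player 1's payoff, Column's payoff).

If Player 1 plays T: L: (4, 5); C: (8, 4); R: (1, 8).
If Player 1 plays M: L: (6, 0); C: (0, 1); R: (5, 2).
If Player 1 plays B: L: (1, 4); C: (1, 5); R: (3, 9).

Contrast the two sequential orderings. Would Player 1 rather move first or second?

second

If Player 1 leads: Column's best replies are T→R, M→R, B→R; Player 1's induced payoffs 1, 5, 3; outcome (M, R), payoffs (5, 2).
If Column leads: Player 1's best replies are L→M, C→T, R→M; Column's induced payoffs 0, 4, 2; outcome (T, C), payoffs (8, 4).
Player 1 gets 5 moving first and 8 moving second, so Player 1 prefers to move second.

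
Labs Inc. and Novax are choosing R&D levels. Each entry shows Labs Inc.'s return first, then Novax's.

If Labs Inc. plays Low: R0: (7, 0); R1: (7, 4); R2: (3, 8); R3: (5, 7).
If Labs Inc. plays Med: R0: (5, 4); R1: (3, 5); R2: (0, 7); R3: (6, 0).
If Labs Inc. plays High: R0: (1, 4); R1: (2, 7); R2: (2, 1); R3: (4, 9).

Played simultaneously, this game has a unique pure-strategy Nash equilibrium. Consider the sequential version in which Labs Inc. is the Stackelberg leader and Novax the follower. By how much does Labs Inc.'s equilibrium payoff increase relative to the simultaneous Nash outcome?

1

Backward induction with Labs Inc. moving first.
- Low: Novax compares 0, 4, 8, 7 and picks R2; Labs Inc. would get 3.
- Med: Novax compares 4, 5, 7, 0 and picks R2; Labs Inc. would get 0.
- High: Novax compares 4, 7, 1, 9 and picks R3; Labs Inc. would get 4.
Among 3, 0, 4, the best is 4 at High. Subgame-perfect outcome: (High, R3) with payoffs (4, 9).
Under simultaneous play:
Labs Inc.'s best replies: R0→Low; R1→Low; R2→Low; R3→Med.
Novax's best replies: Low→R2; Med→R2; High→R3.
The unique mutual best reply is (Low, R2), giving (3, 8).
Labs Inc.'s commitment gain: 4 − 3 = 1.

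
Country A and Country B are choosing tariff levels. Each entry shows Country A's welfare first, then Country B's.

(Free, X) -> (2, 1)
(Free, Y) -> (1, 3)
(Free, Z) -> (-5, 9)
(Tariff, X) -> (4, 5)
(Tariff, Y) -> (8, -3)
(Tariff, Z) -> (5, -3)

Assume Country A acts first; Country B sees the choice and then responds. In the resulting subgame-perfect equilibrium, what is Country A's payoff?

Country B best-responds to each possible Country A move:
- Free: Country B compares 1, 3, 9 and picks Z; Country A would get -5.
- Tariff: Country B compares 5, -3, -3 and picks X; Country A would get 4.
Among -5, 4, the best is 4 at Tariff. Subgame-perfect outcome: (Tariff, X) with payoffs (4, 5).

4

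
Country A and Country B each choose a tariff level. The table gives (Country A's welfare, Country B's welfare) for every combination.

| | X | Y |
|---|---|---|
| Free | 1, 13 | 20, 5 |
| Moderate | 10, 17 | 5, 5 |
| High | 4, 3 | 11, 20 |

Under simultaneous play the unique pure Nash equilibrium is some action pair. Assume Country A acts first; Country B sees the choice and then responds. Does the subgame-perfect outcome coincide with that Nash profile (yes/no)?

Backward induction with Country A moving first.
- Free → Country B plays X (best of 13, 5); Country A gets 1.
- Moderate → Country B plays X (best of 17, 5); Country A gets 10.
- High → Country B plays Y (best of 3, 20); Country A gets 11.
Country A's induced payoffs are 1, 10, 11, so Country A commits to High. Subgame-perfect outcome: (High, Y) with payoffs (11, 20).
For the simultaneous game, intersect best replies.
Country A's best replies: X→Moderate; Y→Free.
Country B's best replies: Free→X; Moderate→X; High→Y.
The unique mutual best reply is (Moderate, X), giving (10, 17).
Sequential outcome (High, Y) differs from the Nash profile (Moderate, X).

no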